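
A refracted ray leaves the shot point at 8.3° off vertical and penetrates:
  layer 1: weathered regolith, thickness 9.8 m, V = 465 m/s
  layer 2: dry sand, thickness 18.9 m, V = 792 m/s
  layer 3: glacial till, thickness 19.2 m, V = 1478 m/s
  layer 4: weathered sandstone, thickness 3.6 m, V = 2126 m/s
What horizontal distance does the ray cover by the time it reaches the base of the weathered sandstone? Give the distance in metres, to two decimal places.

19.30 m

Apply Snell's law at each interface; in layer i the horizontal offset is hᵢ·tan θᵢ.
Layer 1: θ = 8.30°; offset = 9.8·tan 8.30° = 1.4297 m.
Layer 2: sin θ = 792·sin 8.3°/465 = 0.2459, θ = 14.23°; offset = 18.9·tan 14.23° = 4.7941 m.
Layer 3: sin θ = 1478·sin 8.3°/465 = 0.4588, θ = 27.31°; offset = 19.2·tan 27.31° = 9.9149 m.
Layer 4: sin θ = 2126·sin 8.3°/465 = 0.6600, θ = 41.30°; offset = 3.6·tan 41.30° = 3.1627 m.
Total horizontal offset = 19.3014 m.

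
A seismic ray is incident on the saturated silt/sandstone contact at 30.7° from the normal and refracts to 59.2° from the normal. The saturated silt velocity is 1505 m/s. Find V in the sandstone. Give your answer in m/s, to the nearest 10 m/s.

2530 m/s

sin 30.7° = 0.5105; sin 59.2° = 0.8590.
V₂ = V₁·(sin θ₂/sin θ₁) = 1505·(0.8590/0.5105) = 2532.08 m/s.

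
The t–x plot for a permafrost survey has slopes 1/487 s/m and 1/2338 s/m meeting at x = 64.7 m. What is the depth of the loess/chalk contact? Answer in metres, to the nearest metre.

26 m

x_cross = 2h·√((V₂+V₁)/(V₂−V₁)) → h = x_cross / (2·√((V₂+V₁)/(V₂−V₁))).
√((V₂+V₁)/(V₂−V₁)) = √((2338+487)/(2338−487)) = 1.2354.
h = 64.7 / (2·1.2354) = 26.19 m.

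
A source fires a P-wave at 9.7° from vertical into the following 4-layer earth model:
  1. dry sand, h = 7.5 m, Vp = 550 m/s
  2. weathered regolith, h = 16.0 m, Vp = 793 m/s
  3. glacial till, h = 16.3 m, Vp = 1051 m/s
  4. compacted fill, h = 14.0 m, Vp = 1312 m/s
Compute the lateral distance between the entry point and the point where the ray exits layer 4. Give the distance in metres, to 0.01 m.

p = sin θ₁/V₁ = sin 9.7°/550 = 3.0634e-04 s/m is conserved through the stack.
Layer 1: θ = 9.70°; offset = 7.5·tan 9.70° = 1.2820 m.
Layer 2: sin θ = p·793 = 0.2429 → θ = 14.06°; offset = 16.0·tan 14.06° = 4.0069 m.
Layer 3: sin θ = p·1051 = 0.3220 → θ = 18.78°; offset = 16.3·tan 18.78° = 5.5433 m.
Layer 4: sin θ = p·1312 = 0.4019 → θ = 23.70°; offset = 14.0·tan 23.70° = 6.1451 m.
Summing the layer offsets gives 16.9773 m.

16.98 m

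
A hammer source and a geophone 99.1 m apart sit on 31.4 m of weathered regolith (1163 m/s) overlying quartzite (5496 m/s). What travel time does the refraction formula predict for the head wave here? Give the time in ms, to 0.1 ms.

θ_c = arcsin(V₁/V₂) = arcsin(1163/5496) = 12.22°, cos θ_c = 0.9774.
Intercept time tᵢ = 2h cos θ_c / V₁ = 2·31.4·0.9774/1163 = 0.05278 s.
t = x/V₂ + tᵢ = 99.1/5496 + 0.05278 = 0.07081 s.

70.8 ms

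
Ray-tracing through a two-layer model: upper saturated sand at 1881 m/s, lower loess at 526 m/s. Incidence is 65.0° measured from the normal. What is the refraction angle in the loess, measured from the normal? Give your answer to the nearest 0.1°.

sin θ₁/V₁ = sin θ₂/V₂ ⇒ sin θ₂ = 526·sin 65.0°/1881 = 526·0.9063/1881 = 0.2534.
θ₂ = arcsin 0.2534 = 14.68° from the normal.

14.7°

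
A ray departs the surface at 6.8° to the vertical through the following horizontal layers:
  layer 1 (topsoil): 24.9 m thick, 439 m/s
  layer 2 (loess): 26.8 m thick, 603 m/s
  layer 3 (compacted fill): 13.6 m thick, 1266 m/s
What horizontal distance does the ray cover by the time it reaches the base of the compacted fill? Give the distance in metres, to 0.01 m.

12.33 m

p = sin θ₁/V₁ = sin 6.8°/439 = 2.6971e-04 s/m is conserved through the stack.
Layer 1: θ = 6.80°; offset = 24.9·tan 6.80° = 2.9691 m.
Layer 2: sin θ = p·603 = 0.1626 → θ = 9.36°; offset = 26.8·tan 9.36° = 4.4175 m.
Layer 3: sin θ = p·1266 = 0.3415 → θ = 19.97°; offset = 13.6·tan 19.97° = 4.9408 m.
Summing the layer offsets gives 12.3274 m.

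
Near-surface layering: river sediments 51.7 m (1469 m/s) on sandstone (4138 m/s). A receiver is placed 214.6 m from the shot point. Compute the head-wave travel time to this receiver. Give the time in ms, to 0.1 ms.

117.7 ms

t = x/V₂ + 2h·√(V₂²−V₁²)/(V₁V₂).
√(V₂²−V₁²) = √(4138²−1469²) = 3868.5 m/s; delay term = 2·51.7·3868.5/(1469·4138) = 0.06580 s.
t = 214.6/4138 + 0.06580 = 0.11766 s.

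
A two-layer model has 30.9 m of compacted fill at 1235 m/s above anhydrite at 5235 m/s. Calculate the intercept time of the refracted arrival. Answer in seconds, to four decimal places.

0.0486 s

θ_c = arcsin(V₁/V₂) = arcsin(1235/5235) = 13.65°; cos θ_c = 0.9718.
tᵢ = 2h·cos θ_c / V₁ = 2·30.9·0.9718 / 1235 = 0.04863 s.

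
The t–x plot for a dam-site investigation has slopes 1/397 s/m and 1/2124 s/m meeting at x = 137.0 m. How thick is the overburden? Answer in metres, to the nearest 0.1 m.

56.7 m

x_cross = 2h·√((V₂+V₁)/(V₂−V₁)) → h = x_cross / (2·√((V₂+V₁)/(V₂−V₁))).
√((V₂+V₁)/(V₂−V₁)) = √((2124+397)/(2124−397)) = 1.2082.
h = 137.0 / (2·1.2082) = 56.70 m.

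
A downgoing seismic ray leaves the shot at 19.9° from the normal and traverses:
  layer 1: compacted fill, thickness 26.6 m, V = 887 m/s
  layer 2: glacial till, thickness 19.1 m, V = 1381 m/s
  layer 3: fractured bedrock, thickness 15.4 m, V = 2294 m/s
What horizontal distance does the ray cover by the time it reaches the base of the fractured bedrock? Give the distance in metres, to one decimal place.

50.1 m

Apply Snell's law at each interface; in layer i the horizontal offset is hᵢ·tan θᵢ.
Layer 1: θ = 19.90°; offset = 26.6·tan 19.90° = 9.629 m.
Layer 2: sin θ = 1381·sin 19.9°/887 = 0.5299, θ = 32.00°; offset = 19.1·tan 32.00° = 11.936 m.
Layer 3: sin θ = 2294·sin 19.9°/887 = 0.8803, θ = 61.68°; offset = 15.4·tan 61.68° = 28.576 m.
Summing the layer offsets gives 50.141 m.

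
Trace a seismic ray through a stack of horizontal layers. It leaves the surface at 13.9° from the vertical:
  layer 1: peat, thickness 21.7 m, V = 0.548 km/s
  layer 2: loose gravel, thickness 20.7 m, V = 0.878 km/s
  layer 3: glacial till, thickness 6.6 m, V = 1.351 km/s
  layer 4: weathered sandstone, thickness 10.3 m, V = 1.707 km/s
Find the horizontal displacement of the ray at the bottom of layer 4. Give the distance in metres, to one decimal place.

p = sin θ₁/V₁ = sin 13.9°/0.548 = 4.3837e-01 s/km is conserved through the stack.
Layer 1: θ = 13.90°; offset = 21.7·tan 13.90° = 5.370 m.
Layer 2: sin θ = p·0.878 = 0.3849 → θ = 22.64°; offset = 20.7·tan 22.64° = 8.632 m.
Layer 3: sin θ = p·1.351 = 0.5922 → θ = 36.32°; offset = 6.6·tan 36.32° = 4.851 m.
Layer 4: sin θ = p·1.707 = 0.7483 → θ = 48.44°; offset = 10.3·tan 48.44° = 11.619 m.
Total horizontal offset = 30.472 m.

30.5 m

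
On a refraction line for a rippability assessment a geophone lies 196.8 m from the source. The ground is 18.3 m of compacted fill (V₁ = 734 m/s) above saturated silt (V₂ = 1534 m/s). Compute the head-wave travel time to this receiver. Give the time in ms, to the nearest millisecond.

θ_c = arcsin(V₁/V₂) = arcsin(734/1534) = 28.59°, cos θ_c = 0.8781.
Intercept time tᵢ = 2h cos θ_c / V₁ = 2·18.3·0.8781/734 = 0.04379 s.
t = x/V₂ + tᵢ = 196.8/1534 + 0.04379 = 0.17208 s.

172 ms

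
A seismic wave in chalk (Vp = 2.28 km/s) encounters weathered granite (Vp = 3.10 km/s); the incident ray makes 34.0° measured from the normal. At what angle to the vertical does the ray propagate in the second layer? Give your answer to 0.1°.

49.5°

Snell's law: sin θ₂ = (V₂/V₁)·sin θ₁ = (3.10/2.28)·sin 34.0° = 0.7603.
θ₂ = arcsin 0.7603 = 49.49° from the normal.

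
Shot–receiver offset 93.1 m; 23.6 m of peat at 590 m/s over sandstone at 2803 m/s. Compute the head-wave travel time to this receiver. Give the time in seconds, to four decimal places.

θ_c = arcsin(V₁/V₂) = arcsin(590/2803) = 12.15°, cos θ_c = 0.9776.
Intercept time tᵢ = 2h cos θ_c / V₁ = 2·23.6·0.9776/590 = 0.07821 s.
t = x/V₂ + tᵢ = 93.1/2803 + 0.07821 = 0.11142 s.

0.1114 s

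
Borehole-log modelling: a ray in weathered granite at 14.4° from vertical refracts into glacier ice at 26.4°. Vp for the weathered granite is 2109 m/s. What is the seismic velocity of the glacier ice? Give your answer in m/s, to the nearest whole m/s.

Snell's law: sin 14.4°/V₁ = sin 26.4°/V₂.
V₂ = V₁·sin 26.4°/sin 14.4° = 2109 × 1.7879 = 3770.70 m/s.

3771 m/s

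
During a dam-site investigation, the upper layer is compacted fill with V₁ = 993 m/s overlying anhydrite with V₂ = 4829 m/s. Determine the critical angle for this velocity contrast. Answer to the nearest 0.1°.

At critical incidence the refracted ray runs along the interface (θ₂ = 90°), so sin θ_c = V₁/V₂.
θ_c = arcsin(993/4829) = arcsin 0.2056 = 11.87°.

11.9°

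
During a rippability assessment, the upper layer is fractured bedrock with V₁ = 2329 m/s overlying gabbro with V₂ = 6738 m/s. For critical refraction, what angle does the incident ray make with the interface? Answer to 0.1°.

69.8°

At critical incidence the refracted ray runs along the interface (θ₂ = 90°), so sin θ_c = V₁/V₂.
θ_c = arcsin(2329/6738) = arcsin 0.3457 = 20.22°.
Measured from the interface: 90° − 20.22° = 69.78°.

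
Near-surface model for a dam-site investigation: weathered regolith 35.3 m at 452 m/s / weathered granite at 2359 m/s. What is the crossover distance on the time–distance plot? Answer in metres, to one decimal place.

85.7 m

x_cross = 2h·√((V₂+V₁)/(V₂−V₁)).
(V₂+V₁)/(V₂−V₁) = (2359+452)/(2359−452) = 1.4740; √ = 1.2141.
x_cross = 2·35.3·1.2141 = 85.72 m.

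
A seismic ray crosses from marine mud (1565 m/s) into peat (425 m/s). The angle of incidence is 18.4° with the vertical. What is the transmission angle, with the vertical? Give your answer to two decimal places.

Snell's law: sin θ₂ = (V₂/V₁)·sin θ₁ = (425/1565)·sin 18.4° = 0.0857.
θ₂ = arcsin 0.0857 = 4.92° from the normal.

4.92°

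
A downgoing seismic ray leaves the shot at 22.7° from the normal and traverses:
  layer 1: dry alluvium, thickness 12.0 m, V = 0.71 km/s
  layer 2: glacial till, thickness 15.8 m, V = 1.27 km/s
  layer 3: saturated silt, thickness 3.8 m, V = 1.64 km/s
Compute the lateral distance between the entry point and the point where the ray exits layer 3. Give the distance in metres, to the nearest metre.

Apply Snell's law at each interface; in layer i the horizontal offset is hᵢ·tan θᵢ.
Layer 1: θ = 22.70°; offset = 12.0·tan 22.70° = 5.020 m.
Layer 2: sin θ = 1.27·sin 22.7°/0.71 = 0.6903, θ = 43.65°; offset = 15.8·tan 43.65° = 15.074 m.
Layer 3: sin θ = 1.64·sin 22.7°/0.71 = 0.8914, θ = 63.05°; offset = 3.8·tan 63.05° = 7.473 m.
Summing the layer offsets gives 27.567 m.

28 m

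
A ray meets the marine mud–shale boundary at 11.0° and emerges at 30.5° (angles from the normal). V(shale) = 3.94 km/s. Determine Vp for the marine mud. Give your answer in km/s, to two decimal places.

1.48 km/s

sin 11.0° = 0.1908; sin 30.5° = 0.5075.
V₁ = V₂·(sin θ₁/sin θ₂) = 3.94·(0.1908/0.5075) = 1.48 km/s.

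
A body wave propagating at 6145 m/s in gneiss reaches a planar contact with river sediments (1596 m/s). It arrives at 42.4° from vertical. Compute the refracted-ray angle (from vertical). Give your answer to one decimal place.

sin θ₁/V₁ = sin θ₂/V₂ ⇒ sin θ₂ = 1596·sin 42.4°/6145 = 1596·0.6743/6145 = 0.1751.
θ₂ = sin⁻¹(0.1751) = 10.09° (from vertical).

10.1°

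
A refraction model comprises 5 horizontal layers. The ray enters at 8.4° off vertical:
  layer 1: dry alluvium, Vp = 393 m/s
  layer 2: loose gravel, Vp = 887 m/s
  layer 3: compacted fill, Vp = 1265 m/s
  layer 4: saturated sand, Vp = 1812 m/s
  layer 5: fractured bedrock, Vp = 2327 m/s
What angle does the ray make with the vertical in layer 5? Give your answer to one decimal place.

Ray parameter p = sin 8.4° / 393 = 3.7171e-04 s/m.
sin θ_5 = p·V_5 = 3.7171e-04 × 2327 = 0.8650.
θ_5 = arcsin 0.8650 = 59.88°.

59.9°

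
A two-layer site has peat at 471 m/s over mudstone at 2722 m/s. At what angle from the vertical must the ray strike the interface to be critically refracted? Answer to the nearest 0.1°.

10.0°

At critical incidence the refracted ray runs along the interface (θ₂ = 90°), so sin θ_c = V₁/V₂.
θ_c = arcsin(471/2722) = arcsin 0.1730 = 9.96°.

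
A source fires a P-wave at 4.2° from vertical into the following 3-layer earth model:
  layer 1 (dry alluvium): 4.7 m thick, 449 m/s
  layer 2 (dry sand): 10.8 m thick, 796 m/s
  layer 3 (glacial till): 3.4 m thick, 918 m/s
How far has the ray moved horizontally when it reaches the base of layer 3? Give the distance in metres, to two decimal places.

Apply Snell's law at each interface; in layer i the horizontal offset is hᵢ·tan θᵢ.
Layer 1: θ = 4.20°; offset = 4.7·tan 4.20° = 0.3451 m.
Layer 2: sin θ = 796·sin 4.2°/449 = 0.1298, θ = 7.46°; offset = 10.8·tan 7.46° = 1.4142 m.
Layer 3: sin θ = 918·sin 4.2°/449 = 0.1497, θ = 8.61°; offset = 3.4·tan 8.61° = 0.5149 m.
Σ offsets = 2.2743 m.

2.27 m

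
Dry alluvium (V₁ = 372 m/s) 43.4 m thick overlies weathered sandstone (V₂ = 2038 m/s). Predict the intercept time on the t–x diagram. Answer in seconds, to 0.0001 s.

0.2294 s

θ_c = arcsin(V₁/V₂) = arcsin(372/2038) = 10.52°; cos θ_c = 0.9832.
tᵢ = 2h·cos θ_c / V₁ = 2·43.4·0.9832 / 372 = 0.22941 s.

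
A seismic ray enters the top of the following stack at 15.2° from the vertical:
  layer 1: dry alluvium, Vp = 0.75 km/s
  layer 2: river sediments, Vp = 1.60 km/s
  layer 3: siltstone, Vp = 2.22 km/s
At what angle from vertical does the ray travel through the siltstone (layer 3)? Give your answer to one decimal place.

50.9°

Ray parameter p = sin 15.2° / 0.75 = 3.4959e-01 s/km.
sin θ_3 = p·V_3 = 3.4959e-01 × 2.22 = 0.7761.
θ_3 = arcsin 0.7761 = 50.90°.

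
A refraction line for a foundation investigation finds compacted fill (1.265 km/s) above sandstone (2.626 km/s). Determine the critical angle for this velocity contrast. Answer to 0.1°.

Critical incidence: sin θ_c = V₁/V₂ = 1.265/2.626 = 0.4817.
θ_c = arcsin 0.4817 = 28.80°.

28.8°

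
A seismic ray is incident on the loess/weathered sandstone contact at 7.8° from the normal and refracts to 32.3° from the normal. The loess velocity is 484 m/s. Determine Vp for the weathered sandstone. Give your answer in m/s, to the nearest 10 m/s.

1910 m/s

sin 7.8° = 0.1357; sin 32.3° = 0.5344.
V₂ = V₁·(sin θ₂/sin θ₁) = 484·(0.5344/0.1357) = 1905.65 m/s.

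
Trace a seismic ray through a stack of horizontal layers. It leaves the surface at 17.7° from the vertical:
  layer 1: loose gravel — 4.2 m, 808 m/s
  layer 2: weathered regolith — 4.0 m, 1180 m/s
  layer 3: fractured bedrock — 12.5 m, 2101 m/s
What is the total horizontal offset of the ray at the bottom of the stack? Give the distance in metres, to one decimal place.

19.5 m

Apply Snell's law at each interface; in layer i the horizontal offset is hᵢ·tan θᵢ.
Layer 1: θ = 17.70°; offset = 4.2·tan 17.70° = 1.340 m.
Layer 2: sin θ = 1180·sin 17.7°/808 = 0.4440, θ = 26.36°; offset = 4.0·tan 26.36° = 1.982 m.
Layer 3: sin θ = 2101·sin 17.7°/808 = 0.7906, θ = 52.24°; offset = 12.5·tan 52.24° = 16.137 m.
Summing the layer offsets gives 19.460 m.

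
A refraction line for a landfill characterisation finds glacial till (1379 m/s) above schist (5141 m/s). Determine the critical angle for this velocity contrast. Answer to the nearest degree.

16°

At critical incidence the refracted ray runs along the interface (θ₂ = 90°), so sin θ_c = V₁/V₂.
θ_c = arcsin(1379/5141) = arcsin 0.2682 = 15.56°.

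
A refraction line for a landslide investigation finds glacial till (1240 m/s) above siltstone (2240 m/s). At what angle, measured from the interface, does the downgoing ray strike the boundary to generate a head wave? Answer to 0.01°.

At critical incidence the refracted ray runs along the interface (θ₂ = 90°), so sin θ_c = V₁/V₂.
θ_c = arcsin(1240/2240) = arcsin 0.5536 = 33.61°.
Measured from the interface: 90° − 33.61° = 56.39°.

56.39°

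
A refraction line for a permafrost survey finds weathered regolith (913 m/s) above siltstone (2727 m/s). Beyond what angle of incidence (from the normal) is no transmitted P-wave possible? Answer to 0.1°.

19.6°

Critical incidence: sin θ_c = V₁/V₂ = 913/2727 = 0.3348.
θ_c = arcsin 0.3348 = 19.56°.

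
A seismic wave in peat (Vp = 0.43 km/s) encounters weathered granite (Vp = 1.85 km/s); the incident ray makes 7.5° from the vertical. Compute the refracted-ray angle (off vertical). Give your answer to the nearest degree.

34°

Snell's law: sin θ₂ = (V₂/V₁)·sin θ₁ = (1.85/0.43)·sin 7.5° = 0.5616.
θ₂ = sin⁻¹(0.5616) = 34.16° (from vertical).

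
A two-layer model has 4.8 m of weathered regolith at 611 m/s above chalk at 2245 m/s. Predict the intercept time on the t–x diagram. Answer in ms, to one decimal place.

15.1 ms

tᵢ = 2h·√(V₂²−V₁²)/(V₁V₂).
√(V₂²−V₁²) = √(2245²−611²) = 2160.3 m/s.
tᵢ = 2·4.8·2160.3/(611·2245) = 0.01512 s.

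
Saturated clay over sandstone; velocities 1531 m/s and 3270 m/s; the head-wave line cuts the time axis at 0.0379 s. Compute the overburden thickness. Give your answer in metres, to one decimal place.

32.8 m

θ_c = arcsin(1531/3270) = 27.92°; cos θ_c = 0.8836.
tᵢ = 2h cos θ_c/V₁ ⇒ h = tᵢ·V₁/(2 cos θ_c) = 0.0379·1531/(2·0.8836) = 32.83 m.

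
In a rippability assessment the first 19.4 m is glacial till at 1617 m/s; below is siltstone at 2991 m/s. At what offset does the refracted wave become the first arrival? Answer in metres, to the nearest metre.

71 m

x_cross = 2h·√((V₂+V₁)/(V₂−V₁)).
(V₂+V₁)/(V₂−V₁) = (2991+1617)/(2991−1617) = 3.3537; √ = 1.8313.
x_cross = 2·19.4·1.8313 = 71.05 m.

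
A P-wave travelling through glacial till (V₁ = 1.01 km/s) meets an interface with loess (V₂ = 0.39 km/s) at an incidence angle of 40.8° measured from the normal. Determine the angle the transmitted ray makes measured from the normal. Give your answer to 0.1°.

sin θ₁/V₁ = sin θ₂/V₂ ⇒ sin θ₂ = 0.39·sin 40.8°/1.01 = 0.39·0.6534/1.01 = 0.2523.
θ₂ = arcsin 0.2523 = 14.61° from the normal.

14.6°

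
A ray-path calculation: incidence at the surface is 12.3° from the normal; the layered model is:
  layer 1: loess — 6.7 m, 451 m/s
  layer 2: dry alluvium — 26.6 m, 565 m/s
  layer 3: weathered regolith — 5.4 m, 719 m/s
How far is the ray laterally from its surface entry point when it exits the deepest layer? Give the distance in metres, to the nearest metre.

Apply Snell's law at each interface; in layer i the horizontal offset is hᵢ·tan θᵢ.
Layer 1: θ = 12.30°; offset = 6.7·tan 12.30° = 1.461 m.
Layer 2: sin θ = 565·sin 12.3°/451 = 0.2669, θ = 15.48°; offset = 26.6·tan 15.48° = 7.366 m.
Layer 3: sin θ = 719·sin 12.3°/451 = 0.3396, θ = 19.85°; offset = 5.4·tan 19.85° = 1.950 m.
Total horizontal offset = 10.777 m.

11 m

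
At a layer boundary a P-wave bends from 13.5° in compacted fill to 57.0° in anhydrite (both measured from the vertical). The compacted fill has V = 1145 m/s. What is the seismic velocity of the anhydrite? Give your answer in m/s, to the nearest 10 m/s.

4110 m/s

sin 13.5° = 0.2334; sin 57.0° = 0.8387.
V₂ = V₁·(sin θ₂/sin θ₁) = 1145·(0.8387/0.2334) = 4113.50 m/s.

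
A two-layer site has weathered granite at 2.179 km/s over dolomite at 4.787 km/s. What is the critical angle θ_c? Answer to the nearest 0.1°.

Critical incidence: sin θ_c = V₁/V₂ = 2.179/4.787 = 0.4552.
θ_c = arcsin 0.4552 = 27.08°.

27.1°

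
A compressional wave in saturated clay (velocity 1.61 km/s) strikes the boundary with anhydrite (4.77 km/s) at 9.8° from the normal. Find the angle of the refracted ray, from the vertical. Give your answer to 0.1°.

30.3°

Snell's law: sin θ₂ = (V₂/V₁)·sin θ₁ = (4.77/1.61)·sin 9.8° = 0.5043.
θ₂ = arcsin 0.5043 = 30.28° from the normal.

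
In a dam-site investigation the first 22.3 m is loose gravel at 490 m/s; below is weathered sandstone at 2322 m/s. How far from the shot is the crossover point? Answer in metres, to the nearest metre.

55 m

θ_c = arcsin(490/2322) = 12.18°, so cos θ_c = 0.9775 and tᵢ = 2h cos θ_c/V₁ = 0.0890 s.
At crossover x/V₁ = x/V₂ + tᵢ ⇒ x = tᵢ/(1/V₁ − 1/V₂) = 0.08897/(2.0408e-03 − 4.3066e-04) = 55.26 m.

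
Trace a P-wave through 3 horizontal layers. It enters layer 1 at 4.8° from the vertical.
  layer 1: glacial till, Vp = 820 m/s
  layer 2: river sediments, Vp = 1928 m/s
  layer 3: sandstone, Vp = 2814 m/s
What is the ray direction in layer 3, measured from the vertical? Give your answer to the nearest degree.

Snell's law across each interface conserves sin θ / V, so sin θ_3 = V_3·sin θ₁/V₁.
sin θ_3 = 2814 × sin 4.8° / 820 = 0.2872.
θ_3 = arcsin 0.2872 = 16.69°.

17°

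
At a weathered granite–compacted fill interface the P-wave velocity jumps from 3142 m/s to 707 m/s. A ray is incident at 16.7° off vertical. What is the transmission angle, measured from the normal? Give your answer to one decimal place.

3.7°

Snell's law: sin θ₂ = (V₂/V₁)·sin θ₁ = (707/3142)·sin 16.7° = 0.0647.
θ₂ = arcsin 0.0647 = 3.71° from the normal.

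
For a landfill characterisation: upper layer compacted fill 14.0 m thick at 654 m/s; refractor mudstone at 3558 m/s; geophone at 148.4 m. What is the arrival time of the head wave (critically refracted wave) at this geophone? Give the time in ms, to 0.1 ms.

83.8 ms

θ_c = arcsin(V₁/V₂) = arcsin(654/3558) = 10.59°, cos θ_c = 0.9830.
Intercept time tᵢ = 2h cos θ_c / V₁ = 2·14.0·0.9830/654 = 0.04208 s.
t = x/V₂ + tᵢ = 148.4/3558 + 0.04208 = 0.08379 s.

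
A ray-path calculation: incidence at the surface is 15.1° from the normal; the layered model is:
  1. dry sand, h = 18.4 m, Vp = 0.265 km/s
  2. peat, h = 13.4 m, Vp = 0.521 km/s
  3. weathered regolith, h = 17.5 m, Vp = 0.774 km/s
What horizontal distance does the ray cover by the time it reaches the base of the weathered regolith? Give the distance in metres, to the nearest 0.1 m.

33.5 m

p = sin θ₁/V₁ = sin 15.1°/0.265 = 9.8304e-01 s/km is conserved through the stack.
Layer 1: θ = 15.10°; offset = 18.4·tan 15.10° = 4.965 m.
Layer 2: sin θ = p·0.521 = 0.5122 → θ = 30.81°; offset = 13.4·tan 30.81° = 7.991 m.
Layer 3: sin θ = p·0.774 = 0.7609 → θ = 49.54°; offset = 17.5·tan 49.54° = 20.520 m.
Summing the layer offsets gives 33.475 m.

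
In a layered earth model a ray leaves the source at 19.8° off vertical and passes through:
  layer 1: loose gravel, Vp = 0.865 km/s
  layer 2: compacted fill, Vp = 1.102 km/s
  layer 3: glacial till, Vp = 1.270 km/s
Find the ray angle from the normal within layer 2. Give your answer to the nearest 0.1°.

25.6°

Ray parameter p = sin 19.8° / 0.865 = 3.9160e-01 s/km.
sin θ_2 = p·V_2 = 3.9160e-01 × 1.102 = 0.4315.
θ_2 = arcsin 0.4315 = 25.57°.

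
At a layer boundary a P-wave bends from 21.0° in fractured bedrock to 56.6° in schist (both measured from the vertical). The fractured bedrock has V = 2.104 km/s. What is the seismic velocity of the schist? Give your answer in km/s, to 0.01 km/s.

sin 21.0° = 0.3584; sin 56.6° = 0.8348.
V₂ = V₁·(sin θ₂/sin θ₁) = 2.104·(0.8348/0.3584) = 4.90 km/s.

4.90 km/s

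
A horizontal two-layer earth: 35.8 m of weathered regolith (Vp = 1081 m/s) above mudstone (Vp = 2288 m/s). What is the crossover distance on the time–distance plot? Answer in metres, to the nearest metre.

120 m

x_cross = 2h·√((V₂+V₁)/(V₂−V₁)).
(V₂+V₁)/(V₂−V₁) = (2288+1081)/(2288−1081) = 2.7912; √ = 1.6707.
x_cross = 2·35.8·1.6707 = 119.62 m.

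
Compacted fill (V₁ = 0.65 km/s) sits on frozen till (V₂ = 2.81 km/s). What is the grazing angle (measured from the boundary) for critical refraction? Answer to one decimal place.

76.6°

At critical incidence the refracted ray runs along the interface (θ₂ = 90°), so sin θ_c = V₁/V₂.
θ_c = arcsin(0.65/2.81) = arcsin 0.2313 = 13.37°.
Measured from the interface: 90° − 13.37° = 76.63°.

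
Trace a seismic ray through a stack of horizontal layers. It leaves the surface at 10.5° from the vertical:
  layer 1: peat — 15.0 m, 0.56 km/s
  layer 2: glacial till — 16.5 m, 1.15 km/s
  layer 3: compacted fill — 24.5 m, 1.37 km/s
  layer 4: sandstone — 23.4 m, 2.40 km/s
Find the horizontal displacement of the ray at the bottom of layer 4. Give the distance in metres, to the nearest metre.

51 m

Apply Snell's law at each interface; in layer i the horizontal offset is hᵢ·tan θᵢ.
Layer 1: θ = 10.50°; offset = 15.0·tan 10.50° = 2.780 m.
Layer 2: sin θ = 1.15·sin 10.5°/0.56 = 0.3742, θ = 21.98°; offset = 16.5·tan 21.98° = 6.659 m.
Layer 3: sin θ = 1.37·sin 10.5°/0.56 = 0.4458, θ = 26.48°; offset = 24.5·tan 26.48° = 12.203 m.
Layer 4: sin θ = 2.40·sin 10.5°/0.56 = 0.7810, θ = 51.35°; offset = 23.4·tan 51.35° = 29.264 m.
Summing the layer offsets gives 50.905 m.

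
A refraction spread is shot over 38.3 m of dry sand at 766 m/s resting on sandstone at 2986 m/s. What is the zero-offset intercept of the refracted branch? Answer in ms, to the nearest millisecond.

tᵢ = 2h·√(V₂²−V₁²)/(V₁V₂).
√(V₂²−V₁²) = √(2986²−766²) = 2886.1 m/s.
tᵢ = 2·38.3·2886.1/(766·2986) = 0.09665 s.

97 ms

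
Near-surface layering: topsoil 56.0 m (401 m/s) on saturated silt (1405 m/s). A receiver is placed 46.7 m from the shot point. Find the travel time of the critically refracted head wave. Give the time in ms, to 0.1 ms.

t = x/V₂ + 2h·√(V₂²−V₁²)/(V₁V₂).
√(V₂²−V₁²) = √(1405²−401²) = 1346.6 m/s; delay term = 2·56.0·1346.6/(401·1405) = 0.26768 s.
t = 46.7/1405 + 0.26768 = 0.30092 s.

300.9 ms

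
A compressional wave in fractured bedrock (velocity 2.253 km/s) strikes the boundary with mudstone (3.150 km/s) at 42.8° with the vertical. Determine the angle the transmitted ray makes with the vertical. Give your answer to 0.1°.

71.8°

Snell's law: sin θ₂ = (V₂/V₁)·sin θ₁ = (3.150/2.253)·sin 42.8° = 0.9500.
θ₂ = sin⁻¹(0.9500) = 71.80° (from vertical).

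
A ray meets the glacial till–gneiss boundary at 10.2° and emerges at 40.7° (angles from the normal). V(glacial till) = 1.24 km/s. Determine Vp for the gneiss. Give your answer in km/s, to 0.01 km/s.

Snell's law: sin 10.2°/V₁ = sin 40.7°/V₂.
V₂ = V₁·sin 40.7°/sin 10.2° = 1.24 × 3.6824 = 4.57 km/s.

4.57 km/s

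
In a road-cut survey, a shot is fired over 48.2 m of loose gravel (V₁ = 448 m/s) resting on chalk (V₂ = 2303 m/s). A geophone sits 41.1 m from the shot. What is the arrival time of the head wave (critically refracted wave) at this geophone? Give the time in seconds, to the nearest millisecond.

0.229 s

θ_c = arcsin(V₁/V₂) = arcsin(448/2303) = 11.22°, cos θ_c = 0.9809.
Intercept time tᵢ = 2h cos θ_c / V₁ = 2·48.2·0.9809/448 = 0.21107 s.
t = x/V₂ + tᵢ = 41.1/2303 + 0.21107 = 0.22891 s.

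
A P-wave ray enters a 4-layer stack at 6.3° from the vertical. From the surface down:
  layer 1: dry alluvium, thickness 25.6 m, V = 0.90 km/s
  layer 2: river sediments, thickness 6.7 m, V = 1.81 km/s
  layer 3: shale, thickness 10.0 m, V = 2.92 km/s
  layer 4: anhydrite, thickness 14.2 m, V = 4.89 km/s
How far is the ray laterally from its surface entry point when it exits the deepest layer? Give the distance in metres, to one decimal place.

Apply Snell's law at each interface; in layer i the horizontal offset is hᵢ·tan θᵢ.
Layer 1: θ = 6.30°; offset = 25.6·tan 6.30° = 2.826 m.
Layer 2: sin θ = 1.81·sin 6.3°/0.90 = 0.2207, θ = 12.75°; offset = 6.7·tan 12.75° = 1.516 m.
Layer 3: sin θ = 2.92·sin 6.3°/0.90 = 0.3560, θ = 20.86°; offset = 10.0·tan 20.86° = 3.810 m.
Layer 4: sin θ = 4.89·sin 6.3°/0.90 = 0.5962, θ = 36.60°; offset = 14.2·tan 36.60° = 10.546 m.
Σ offsets = 18.698 m.

18.7 m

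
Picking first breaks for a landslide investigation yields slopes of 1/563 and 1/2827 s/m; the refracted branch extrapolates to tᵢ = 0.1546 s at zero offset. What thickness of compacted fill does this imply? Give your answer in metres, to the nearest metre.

θ_c = arcsin(563/2827) = 11.49°; cos θ_c = 0.9800.
tᵢ = 2h cos θ_c/V₁ ⇒ h = tᵢ·V₁/(2 cos θ_c) = 0.1546·563/(2·0.9800) = 44.41 m.

44 m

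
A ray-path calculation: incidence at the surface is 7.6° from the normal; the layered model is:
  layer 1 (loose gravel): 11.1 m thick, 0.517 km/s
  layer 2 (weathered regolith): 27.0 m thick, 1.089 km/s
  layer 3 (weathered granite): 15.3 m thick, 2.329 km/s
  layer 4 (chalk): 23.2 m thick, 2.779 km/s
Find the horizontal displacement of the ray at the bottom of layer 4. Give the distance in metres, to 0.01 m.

Apply Snell's law at each interface; in layer i the horizontal offset is hᵢ·tan θᵢ.
Layer 1: θ = 7.60°; offset = 11.1·tan 7.60° = 1.4811 m.
Layer 2: sin θ = 1.089·sin 7.6°/0.517 = 0.2786, θ = 16.18°; offset = 27.0·tan 16.18° = 7.8318 m.
Layer 3: sin θ = 2.329·sin 7.6°/0.517 = 0.5958, θ = 36.57°; offset = 15.3·tan 36.57° = 11.3500 m.
Layer 4: sin θ = 2.779·sin 7.6°/0.517 = 0.7109, θ = 45.31°; offset = 23.2·tan 45.31° = 23.4516 m.
Σ offsets = 44.1145 m.

44.11 m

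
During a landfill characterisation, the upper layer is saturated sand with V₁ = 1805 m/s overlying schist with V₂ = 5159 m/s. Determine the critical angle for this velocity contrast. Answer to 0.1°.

Critical incidence: sin θ_c = V₁/V₂ = 1805/5159 = 0.3499.
θ_c = arcsin 0.3499 = 20.48°.

20.5°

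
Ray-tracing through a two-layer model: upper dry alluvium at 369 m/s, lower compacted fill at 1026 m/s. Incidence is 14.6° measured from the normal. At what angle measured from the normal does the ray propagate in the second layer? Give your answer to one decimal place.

44.5°

sin θ₁/V₁ = sin θ₂/V₂ ⇒ sin θ₂ = 1026·sin 14.6°/369 = 1026·0.2521/369 = 0.7009.
θ₂ = arcsin 0.7009 = 44.50° from the normal.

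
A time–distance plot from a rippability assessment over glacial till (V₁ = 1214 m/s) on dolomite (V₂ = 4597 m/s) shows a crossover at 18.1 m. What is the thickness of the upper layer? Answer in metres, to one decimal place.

h = (x_cross/2)·√((V₂−V₁)/(V₂+V₁)).
(V₂−V₁)/(V₂+V₁) = (4597−1214)/(4597+1214) = 0.5822; √ = 0.7630.
h = (18.1/2)·0.7630 = 6.91 m.

6.9 m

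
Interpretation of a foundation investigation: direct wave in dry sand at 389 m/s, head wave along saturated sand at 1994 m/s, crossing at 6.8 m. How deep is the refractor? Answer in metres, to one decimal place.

h = (x_cross/2)·√((V₂−V₁)/(V₂+V₁)).
(V₂−V₁)/(V₂+V₁) = (1994−389)/(1994+389) = 0.6735; √ = 0.8207.
h = (6.8/2)·0.8207 = 2.79 m.

2.8 m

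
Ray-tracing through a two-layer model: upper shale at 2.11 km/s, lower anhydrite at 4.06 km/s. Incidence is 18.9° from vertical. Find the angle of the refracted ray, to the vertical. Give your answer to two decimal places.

Snell's law: sin θ₂ = (V₂/V₁)·sin θ₁ = (4.06/2.11)·sin 18.9° = 0.6233.
θ₂ = arcsin 0.6233 = 38.56° from the normal.

38.56°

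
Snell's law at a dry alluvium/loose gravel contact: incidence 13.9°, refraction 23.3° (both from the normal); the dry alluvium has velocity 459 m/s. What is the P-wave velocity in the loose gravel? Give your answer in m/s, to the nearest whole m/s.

Snell's law: sin 13.9°/V₁ = sin 23.3°/V₂.
V₂ = V₁·sin 23.3°/sin 13.9° = 459 × 1.6465 = 755.76 m/s.

756 m/s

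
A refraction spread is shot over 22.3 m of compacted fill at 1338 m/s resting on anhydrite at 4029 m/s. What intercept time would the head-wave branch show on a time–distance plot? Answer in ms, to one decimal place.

θ_c = arcsin(V₁/V₂) = arcsin(1338/4029) = 19.40°; cos θ_c = 0.9432.
tᵢ = 2h·cos θ_c / V₁ = 2·22.3·0.9432 / 1338 = 0.03144 s.

31.4 ms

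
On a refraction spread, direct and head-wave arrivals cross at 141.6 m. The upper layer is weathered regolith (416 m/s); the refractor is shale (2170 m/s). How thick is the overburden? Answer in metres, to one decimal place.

x_cross = 2h·√((V₂+V₁)/(V₂−V₁)) → h = x_cross / (2·√((V₂+V₁)/(V₂−V₁))).
√((V₂+V₁)/(V₂−V₁)) = √((2170+416)/(2170−416)) = 1.2142.
h = 141.6 / (2·1.2142) = 58.31 m.

58.3 m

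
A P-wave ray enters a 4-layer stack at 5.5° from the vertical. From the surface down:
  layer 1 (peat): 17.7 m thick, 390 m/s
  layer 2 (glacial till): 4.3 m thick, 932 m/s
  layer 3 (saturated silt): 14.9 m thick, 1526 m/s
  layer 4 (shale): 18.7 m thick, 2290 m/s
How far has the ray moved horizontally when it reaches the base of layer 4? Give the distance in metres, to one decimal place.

21.5 m

Ray parameter p = sin 5.5° / 390 m/s = 2.4576e-04 s/m.
Layer 1: θ = 5.50°; offset = 17.7·tan 5.50° = 1.704 m.
Layer 2: sin θ = p·932 = 0.2290 → θ = 13.24°; offset = 4.3·tan 13.24° = 1.012 m.
Layer 3: sin θ = p·1526 = 0.3750 → θ = 22.03°; offset = 14.9·tan 22.03° = 6.028 m.
Layer 4: sin θ = p·2290 = 0.5628 → θ = 34.25°; offset = 18.7·tan 34.25° = 12.732 m.
Σ offsets = 21.476 m.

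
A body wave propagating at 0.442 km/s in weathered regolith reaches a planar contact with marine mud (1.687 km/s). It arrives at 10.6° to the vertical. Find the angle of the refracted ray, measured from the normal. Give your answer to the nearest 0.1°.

44.6°

sin θ₁/V₁ = sin θ₂/V₂ ⇒ sin θ₂ = 1.687·sin 10.6°/0.442 = 1.687·0.1840/0.442 = 0.7021.
θ₂ = arcsin 0.7021 = 44.60° from the normal.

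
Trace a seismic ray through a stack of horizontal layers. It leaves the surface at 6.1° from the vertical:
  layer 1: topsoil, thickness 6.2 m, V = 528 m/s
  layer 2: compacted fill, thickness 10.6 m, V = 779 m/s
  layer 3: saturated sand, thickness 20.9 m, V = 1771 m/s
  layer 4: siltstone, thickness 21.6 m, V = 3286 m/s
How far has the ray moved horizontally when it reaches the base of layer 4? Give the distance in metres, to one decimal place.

29.4 m

p = sin θ₁/V₁ = sin 6.1°/528 = 2.0126e-04 s/m is conserved through the stack.
Layer 1: θ = 6.10°; offset = 6.2·tan 6.10° = 0.663 m.
Layer 2: sin θ = p·779 = 0.1568 → θ = 9.02°; offset = 10.6·tan 9.02° = 1.683 m.
Layer 3: sin θ = p·1771 = 0.3564 → θ = 20.88°; offset = 20.9·tan 20.88° = 7.973 m.
Layer 4: sin θ = p·3286 = 0.6613 → θ = 41.40°; offset = 21.6·tan 41.40° = 19.044 m.
Σ offsets = 29.362 m.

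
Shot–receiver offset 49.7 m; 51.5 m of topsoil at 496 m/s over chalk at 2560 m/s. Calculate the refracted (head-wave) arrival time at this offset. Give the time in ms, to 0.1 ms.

t = x/V₂ + 2h·√(V₂²−V₁²)/(V₁V₂).
√(V₂²−V₁²) = √(2560²−496²) = 2511.5 m/s; delay term = 2·51.5·2511.5/(496·2560) = 0.20373 s.
t = 49.7/2560 + 0.20373 = 0.22314 s.

223.1 ms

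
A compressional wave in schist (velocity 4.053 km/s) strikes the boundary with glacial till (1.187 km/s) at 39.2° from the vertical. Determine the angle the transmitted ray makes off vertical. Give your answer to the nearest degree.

Snell's law: sin θ₂ = (V₂/V₁)·sin θ₁ = (1.187/4.053)·sin 39.2° = 0.1851.
θ₂ = arcsin 0.1851 = 10.67° from the normal.

11°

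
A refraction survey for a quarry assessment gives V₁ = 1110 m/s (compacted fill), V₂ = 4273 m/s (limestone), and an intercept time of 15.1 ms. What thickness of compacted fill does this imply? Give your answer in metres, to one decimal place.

θ_c = arcsin(1110/4273) = 15.06°; cos θ_c = 0.9657.
tᵢ = 2h cos θ_c/V₁ ⇒ h = tᵢ·V₁/(2 cos θ_c) = 0.0151·1110/(2·0.9657) = 8.68 m.

8.7 m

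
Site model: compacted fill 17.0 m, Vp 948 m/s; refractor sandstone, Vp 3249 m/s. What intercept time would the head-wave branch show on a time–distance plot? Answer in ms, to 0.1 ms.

34.3 ms

tᵢ = 2h·√(V₂²−V₁²)/(V₁V₂).
√(V₂²−V₁²) = √(3249²−948²) = 3107.6 m/s.
tᵢ = 2·17.0·3107.6/(948·3249) = 0.03430 s.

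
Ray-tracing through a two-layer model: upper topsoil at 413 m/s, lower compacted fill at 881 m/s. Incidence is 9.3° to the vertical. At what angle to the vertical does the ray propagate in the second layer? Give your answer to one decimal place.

20.2°

sin θ₁/V₁ = sin θ₂/V₂ ⇒ sin θ₂ = 881·sin 9.3°/413 = 881·0.1616/413 = 0.3447.
θ₂ = sin⁻¹(0.3447) = 20.17° (from vertical).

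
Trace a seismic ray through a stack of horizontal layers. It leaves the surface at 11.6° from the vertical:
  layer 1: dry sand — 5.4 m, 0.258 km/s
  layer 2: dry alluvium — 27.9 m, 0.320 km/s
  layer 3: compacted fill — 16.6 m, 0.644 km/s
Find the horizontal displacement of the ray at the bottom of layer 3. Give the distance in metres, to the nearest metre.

18 m

p = sin θ₁/V₁ = sin 11.6°/0.258 = 7.7937e-01 s/km is conserved through the stack.
Layer 1: θ = 11.60°; offset = 5.4·tan 11.60° = 1.108 m.
Layer 2: sin θ = p·0.320 = 0.2494 → θ = 14.44°; offset = 27.9·tan 14.44° = 7.185 m.
Layer 3: sin θ = p·0.644 = 0.5019 → θ = 30.13°; offset = 16.6·tan 30.13° = 9.633 m.
Total horizontal offset = 17.927 m.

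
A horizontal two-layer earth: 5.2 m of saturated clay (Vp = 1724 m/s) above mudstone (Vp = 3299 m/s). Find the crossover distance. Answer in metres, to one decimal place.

18.6 m

θ_c = arcsin(1724/3299) = 31.51°, so cos θ_c = 0.8526 and tᵢ = 2h cos θ_c/V₁ = 0.0051 s.
At crossover x/V₁ = x/V₂ + tᵢ ⇒ x = tᵢ/(1/V₁ − 1/V₂) = 0.00514/(5.8005e-04 − 3.0312e-04) = 18.57 m.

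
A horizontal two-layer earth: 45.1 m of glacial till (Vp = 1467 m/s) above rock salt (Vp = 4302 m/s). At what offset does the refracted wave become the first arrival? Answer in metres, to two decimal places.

128.67 m

x_cross = 2h·√((V₂+V₁)/(V₂−V₁)).
(V₂+V₁)/(V₂−V₁) = (4302+1467)/(4302−1467) = 2.0349; √ = 1.4265.
x_cross = 2·45.1·1.4265 = 128.67 m.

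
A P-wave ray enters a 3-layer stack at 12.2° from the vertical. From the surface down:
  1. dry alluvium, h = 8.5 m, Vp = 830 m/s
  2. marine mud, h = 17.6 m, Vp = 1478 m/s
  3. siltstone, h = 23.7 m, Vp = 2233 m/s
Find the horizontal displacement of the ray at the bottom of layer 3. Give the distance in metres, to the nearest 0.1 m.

25.4 m

Apply Snell's law at each interface; in layer i the horizontal offset is hᵢ·tan θᵢ.
Layer 1: θ = 12.20°; offset = 8.5·tan 12.20° = 1.838 m.
Layer 2: sin θ = 1478·sin 12.2°/830 = 0.3763, θ = 22.11°; offset = 17.6·tan 22.11° = 7.149 m.
Layer 3: sin θ = 2233·sin 12.2°/830 = 0.5685, θ = 34.65°; offset = 23.7·tan 34.65° = 16.379 m.
Σ offsets = 25.365 m.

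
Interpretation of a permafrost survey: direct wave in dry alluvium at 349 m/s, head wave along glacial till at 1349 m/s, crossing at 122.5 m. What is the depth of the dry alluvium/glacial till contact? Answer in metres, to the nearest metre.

x_cross = 2h·√((V₂+V₁)/(V₂−V₁)) → h = x_cross / (2·√((V₂+V₁)/(V₂−V₁))).
√((V₂+V₁)/(V₂−V₁)) = √((1349+349)/(1349−349)) = 1.3031.
h = 122.5 / (2·1.3031) = 47.00 m.

47 m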